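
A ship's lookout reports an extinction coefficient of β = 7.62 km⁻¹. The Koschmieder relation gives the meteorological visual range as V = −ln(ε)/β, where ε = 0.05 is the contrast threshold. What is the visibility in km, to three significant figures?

0.393 km

V = −ln(0.05) / 7.62 = 2.996 / 7.62 = 0.3931 km.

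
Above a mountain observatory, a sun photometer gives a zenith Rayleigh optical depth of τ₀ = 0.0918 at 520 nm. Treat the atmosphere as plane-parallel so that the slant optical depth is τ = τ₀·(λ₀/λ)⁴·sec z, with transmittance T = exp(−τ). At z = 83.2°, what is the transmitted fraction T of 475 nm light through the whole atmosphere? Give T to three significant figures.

sec 83.2° = 8.4457.
τ = 0.0918 × (520/475)⁴ × 8.4457 = 0.0918 × 1.4363 × 8.4457 = 1.1136.
T = exp(−1.1136) = 0.3284.

0.328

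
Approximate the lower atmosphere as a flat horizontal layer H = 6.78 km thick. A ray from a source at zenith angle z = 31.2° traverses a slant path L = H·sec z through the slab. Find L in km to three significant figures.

7.93 km

sec z = 1/cos 31.2° = 1.1691.
L = 6.78 × 1.1691 = 7.926 km.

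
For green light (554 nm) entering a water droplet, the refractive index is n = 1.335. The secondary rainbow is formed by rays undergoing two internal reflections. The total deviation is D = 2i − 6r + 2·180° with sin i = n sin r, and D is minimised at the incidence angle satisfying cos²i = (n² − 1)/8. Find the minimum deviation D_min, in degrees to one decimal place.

231.4°

cos²i = (1.78222 − 1)/8 = 0.09778; i = arccos(0.31269) = 71.778°.
sin r = sin 71.778°/1.335 = 0.71150; r = 45.357°.
D_min = 2·71.778° − 6·45.357° + 360° = 231.414°.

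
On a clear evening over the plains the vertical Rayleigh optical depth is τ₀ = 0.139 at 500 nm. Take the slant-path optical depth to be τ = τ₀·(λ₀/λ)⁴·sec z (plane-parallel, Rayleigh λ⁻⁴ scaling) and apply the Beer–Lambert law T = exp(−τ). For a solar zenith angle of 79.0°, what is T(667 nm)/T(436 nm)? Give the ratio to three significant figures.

Airmass: sec 79.0° = 5.2408.
τ(667 nm) = 0.139 × (500/667)⁴ × 5.2408 = 0.139 × 0.3158 × 5.2408 = 0.2300.
τ(436 nm) = 0.139 × (500/436)⁴ × 5.2408 = 0.139 × 1.7296 × 5.2408 = 1.2599.
T(667)/T(436) = exp(τ_B − τ_A) = exp(1.0299) = 2.8008.

2.80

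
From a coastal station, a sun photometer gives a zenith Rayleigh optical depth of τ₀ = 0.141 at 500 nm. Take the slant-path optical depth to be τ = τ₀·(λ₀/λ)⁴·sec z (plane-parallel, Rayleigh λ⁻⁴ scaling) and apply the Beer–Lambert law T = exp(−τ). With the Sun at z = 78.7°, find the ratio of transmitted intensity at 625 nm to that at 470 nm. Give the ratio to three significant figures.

Airmass: sec 78.7° = 5.1034.
τ(625 nm) = 0.141 × (500/625)⁴ × 5.1034 = 0.141 × 0.4096 × 5.1034 = 0.2947.
τ(470 nm) = 0.141 × (500/470)⁴ × 5.1034 = 0.141 × 1.2808 × 5.1034 = 0.9217.
T(625)/T(470) = exp(τ_B − τ_A) = exp(0.6269) = 1.8718.

1.87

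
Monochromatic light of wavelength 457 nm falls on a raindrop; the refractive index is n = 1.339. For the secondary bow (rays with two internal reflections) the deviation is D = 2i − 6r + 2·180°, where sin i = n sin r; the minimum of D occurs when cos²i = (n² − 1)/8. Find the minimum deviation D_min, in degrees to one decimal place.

232.5°

cos²i = (1.79292 − 1)/8 = 0.09912; i = arccos(0.31483) = 71.650°.
sin r = sin 71.650°/1.339 = 0.70885; r = 45.141°.
D_min = 2·71.650° − 6·45.141° + 360° = 232.451°.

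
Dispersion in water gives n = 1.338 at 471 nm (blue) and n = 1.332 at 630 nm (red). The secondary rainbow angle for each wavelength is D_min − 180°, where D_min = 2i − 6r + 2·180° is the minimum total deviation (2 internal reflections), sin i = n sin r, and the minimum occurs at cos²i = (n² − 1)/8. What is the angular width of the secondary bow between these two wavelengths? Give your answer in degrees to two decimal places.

At 471 nm (n = 1.338): cos²i = 0.09878 → i = 71.682°, r = 45.195°, D_min = 232.193°, rainbow angle = 52.193°.
At 630 nm (n = 1.332): cos²i = 0.09678 → i = 71.875°, r = 45.520°, D_min = 230.628°, rainbow angle = 50.628°.
Angular width = |52.193° − 50.628°| = 1.564°.

1.56°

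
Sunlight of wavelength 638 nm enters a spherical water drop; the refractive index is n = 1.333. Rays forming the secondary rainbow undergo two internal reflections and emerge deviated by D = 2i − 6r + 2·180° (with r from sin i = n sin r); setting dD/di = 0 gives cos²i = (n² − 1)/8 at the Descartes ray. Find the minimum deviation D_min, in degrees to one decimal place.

cos²i = (1.77689 − 1)/8 = 0.09711; i = arccos(0.31163) = 71.843°.
sin r = sin 71.843°/1.333 = 0.71283; r = 45.466°.
D_min = 2·71.843° − 6·45.466° + 360° = 230.891°.

230.9°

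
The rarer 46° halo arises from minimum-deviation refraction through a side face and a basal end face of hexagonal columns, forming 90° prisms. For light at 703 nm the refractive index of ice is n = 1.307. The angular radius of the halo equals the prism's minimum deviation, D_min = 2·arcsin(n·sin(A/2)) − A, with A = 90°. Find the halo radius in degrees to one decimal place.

45.1°

n·sin(A/2) = 1.307 × sin 45° = 1.307 × 0.7071 = 0.9242.
D_min = 2·arcsin(0.9242) − 90° = 2 × 67.546° − 90° = 45.093°.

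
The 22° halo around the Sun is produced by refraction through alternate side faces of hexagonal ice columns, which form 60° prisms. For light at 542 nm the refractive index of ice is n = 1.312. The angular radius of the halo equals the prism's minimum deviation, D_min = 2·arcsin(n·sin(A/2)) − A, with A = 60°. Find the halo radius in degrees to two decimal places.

21.99°

n·sin(A/2) = 1.312 × sin 30° = 1.312 × 0.5000 = 0.6560.
D_min = 2·arcsin(0.6560) − 60° = 2 × 40.996° − 60° = 21.991°.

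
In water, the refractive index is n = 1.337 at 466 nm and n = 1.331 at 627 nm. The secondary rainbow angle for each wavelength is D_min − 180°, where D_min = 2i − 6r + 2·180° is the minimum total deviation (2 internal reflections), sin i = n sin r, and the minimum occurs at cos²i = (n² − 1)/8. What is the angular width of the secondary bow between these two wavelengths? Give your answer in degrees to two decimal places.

At 466 nm (n = 1.337): cos²i = 0.09845 → i = 71.714°, r = 45.249°, D_min = 231.934°, rainbow angle = 51.934°.
At 627 nm (n = 1.331): cos²i = 0.09645 → i = 71.907°, r = 45.575°, D_min = 230.365°, rainbow angle = 50.365°.
Angular width = |51.934° − 50.365°| = 1.569°.

1.57°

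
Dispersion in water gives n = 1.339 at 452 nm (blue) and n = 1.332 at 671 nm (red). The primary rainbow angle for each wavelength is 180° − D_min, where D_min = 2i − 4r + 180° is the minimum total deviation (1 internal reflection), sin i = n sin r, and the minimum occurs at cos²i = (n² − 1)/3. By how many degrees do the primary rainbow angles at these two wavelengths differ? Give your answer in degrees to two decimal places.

1.01°

At 452 nm (n = 1.339): cos²i = 0.26431 → i = 59.062°, r = 39.834°, D_min = 138.786°, rainbow angle = 41.214°.
At 671 nm (n = 1.332): cos²i = 0.25807 → i = 59.469°, r = 40.290°, D_min = 137.776°, rainbow angle = 42.224°.
Angular width = |41.214° − 42.224°| = 1.010°.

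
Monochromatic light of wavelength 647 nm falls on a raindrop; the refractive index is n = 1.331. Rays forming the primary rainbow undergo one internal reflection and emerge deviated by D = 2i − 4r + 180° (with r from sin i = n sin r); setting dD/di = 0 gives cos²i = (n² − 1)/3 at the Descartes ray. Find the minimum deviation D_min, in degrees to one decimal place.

cos²i = (1.77156 − 1)/3 = 0.25719; i = arccos(0.50714) = 59.527°.
sin r = sin 59.527°/1.331 = 0.64753; r = 40.356°.
D_min = 2·59.527° − 4·40.356° + 180° = 137.630°.

137.6°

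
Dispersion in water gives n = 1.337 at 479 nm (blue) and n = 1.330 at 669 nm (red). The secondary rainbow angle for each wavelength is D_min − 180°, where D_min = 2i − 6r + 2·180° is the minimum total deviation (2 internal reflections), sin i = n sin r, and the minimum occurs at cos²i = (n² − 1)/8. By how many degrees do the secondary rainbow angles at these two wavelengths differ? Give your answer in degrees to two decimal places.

At 479 nm (n = 1.337): cos²i = 0.09845 → i = 71.714°, r = 45.249°, D_min = 231.934°, rainbow angle = 51.934°.
At 669 nm (n = 1.330): cos²i = 0.09611 → i = 71.940°, r = 45.630°, D_min = 230.101°, rainbow angle = 50.101°.
Angular width = |51.934° − 50.101°| = 1.832°.

1.83°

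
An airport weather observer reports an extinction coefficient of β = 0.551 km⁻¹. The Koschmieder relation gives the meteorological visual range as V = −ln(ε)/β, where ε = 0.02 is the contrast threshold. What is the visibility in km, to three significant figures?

7.10 km

V = −ln(0.02) / 0.551 = 3.912 / 0.551 = 7.0999 km.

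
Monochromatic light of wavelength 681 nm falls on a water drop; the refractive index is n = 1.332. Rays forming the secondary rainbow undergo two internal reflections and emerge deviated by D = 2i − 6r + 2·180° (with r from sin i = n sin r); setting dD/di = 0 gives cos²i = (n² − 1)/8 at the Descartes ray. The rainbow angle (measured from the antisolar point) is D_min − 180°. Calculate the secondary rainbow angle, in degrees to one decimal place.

50.6°

cos²i = (1.77422 − 1)/8 = 0.09678; i = arccos(0.31109) = 71.875°.
sin r = sin 71.875°/1.332 = 0.71350; r = 45.520°.
D_min = 2·71.875° − 6·45.520° + 360° = 230.628°.
Rainbow angle = D_min − 180° = 50.628°.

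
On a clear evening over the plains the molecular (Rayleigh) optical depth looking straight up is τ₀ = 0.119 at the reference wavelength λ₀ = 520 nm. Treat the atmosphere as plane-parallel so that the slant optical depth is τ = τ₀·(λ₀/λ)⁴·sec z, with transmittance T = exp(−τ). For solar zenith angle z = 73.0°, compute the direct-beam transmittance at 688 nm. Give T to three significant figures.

sec 73.0° = 3.4203.
τ = 0.119 × (520/688)⁴ × 3.4203 = 0.119 × 0.3263 × 3.4203 = 0.1328.
T = exp(−0.1328) = 0.8756.

0.876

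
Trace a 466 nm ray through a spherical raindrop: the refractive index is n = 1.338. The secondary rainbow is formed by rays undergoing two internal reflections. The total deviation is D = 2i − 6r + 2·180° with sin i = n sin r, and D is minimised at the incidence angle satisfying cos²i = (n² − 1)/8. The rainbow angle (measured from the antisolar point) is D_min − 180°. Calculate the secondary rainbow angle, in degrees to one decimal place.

cos²i = (1.79024 − 1)/8 = 0.09878; i = arccos(0.31429) = 71.682°.
sin r = sin 71.682°/1.338 = 0.70951; r = 45.195°.
D_min = 2·71.682° − 6·45.195° + 360° = 232.193°.
Rainbow angle = D_min − 180° = 52.193°.

52.2°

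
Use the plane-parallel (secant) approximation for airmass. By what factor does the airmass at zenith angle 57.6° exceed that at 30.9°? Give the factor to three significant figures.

X(57.6°)/X(30.9°) = sec 57.6° / sec 30.9° = cos 30.9° / cos 57.6° = 0.8581/0.5358 = 1.6014.

1.60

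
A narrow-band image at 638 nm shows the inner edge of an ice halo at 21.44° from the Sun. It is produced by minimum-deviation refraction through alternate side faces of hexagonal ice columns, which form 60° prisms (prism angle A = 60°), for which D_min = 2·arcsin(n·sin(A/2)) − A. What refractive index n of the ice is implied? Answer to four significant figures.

1.305

Rearranging: n = sin((D_min + A)/2) / sin(A/2).
(D_min + A)/2 = (21.44° + 60°)/2 = 40.720°.
n = sin 40.720° / sin 30° = 0.6524 / 0.5000 = 1.3047.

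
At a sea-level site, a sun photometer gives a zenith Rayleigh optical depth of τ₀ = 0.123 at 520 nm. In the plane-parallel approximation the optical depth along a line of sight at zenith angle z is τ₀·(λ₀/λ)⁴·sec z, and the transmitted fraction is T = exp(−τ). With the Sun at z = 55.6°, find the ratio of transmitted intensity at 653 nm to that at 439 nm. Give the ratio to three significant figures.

Airmass: sec 55.6° = 1.7700.
τ(653 nm) = 0.123 × (520/653)⁴ × 1.7700 = 0.123 × 0.4021 × 1.7700 = 0.0875.
τ(439 nm) = 0.123 × (520/439)⁴ × 1.7700 = 0.123 × 1.9686 × 1.7700 = 0.4286.
T(653)/T(439) = exp(τ_B − τ_A) = exp(0.3410) = 1.4064.

1.41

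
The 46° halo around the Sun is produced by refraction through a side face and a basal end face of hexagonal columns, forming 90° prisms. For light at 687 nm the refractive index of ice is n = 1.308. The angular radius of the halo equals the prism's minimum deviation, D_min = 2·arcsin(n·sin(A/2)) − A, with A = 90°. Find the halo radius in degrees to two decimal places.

n·sin(A/2) = 1.308 × sin 45° = 1.308 × 0.7071 = 0.9249.
D_min = 2·arcsin(0.9249) − 90° = 2 × 67.653° − 90° = 45.305°.

45.31°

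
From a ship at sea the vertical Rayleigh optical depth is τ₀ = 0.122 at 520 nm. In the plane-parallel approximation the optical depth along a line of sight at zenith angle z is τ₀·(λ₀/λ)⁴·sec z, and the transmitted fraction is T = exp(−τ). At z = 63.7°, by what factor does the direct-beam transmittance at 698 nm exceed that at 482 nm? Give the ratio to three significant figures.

Airmass: sec 63.7° = 2.2570.
τ(698 nm) = 0.122 × (520/698)⁴ × 2.2570 = 0.122 × 0.3080 × 2.2570 = 0.0848.
τ(482 nm) = 0.122 × (520/482)⁴ × 2.2570 = 0.122 × 1.3546 × 2.2570 = 0.3730.
T(698)/T(482) = exp(τ_B − τ_A) = exp(0.2882) = 1.3340.

1.33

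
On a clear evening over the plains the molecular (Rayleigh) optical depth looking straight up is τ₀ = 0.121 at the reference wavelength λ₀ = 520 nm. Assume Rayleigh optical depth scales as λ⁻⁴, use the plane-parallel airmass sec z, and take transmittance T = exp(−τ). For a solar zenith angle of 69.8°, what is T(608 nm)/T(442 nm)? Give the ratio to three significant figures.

Airmass: sec 69.8° = 2.8960.
τ(608 nm) = 0.121 × (520/608)⁴ × 2.8960 = 0.121 × 0.5351 × 2.8960 = 0.1875.
τ(442 nm) = 0.121 × (520/442)⁴ × 2.8960 = 0.121 × 1.9157 × 2.8960 = 0.6713.
T(608)/T(442) = exp(τ_B − τ_A) = exp(0.4838) = 1.6222.

1.62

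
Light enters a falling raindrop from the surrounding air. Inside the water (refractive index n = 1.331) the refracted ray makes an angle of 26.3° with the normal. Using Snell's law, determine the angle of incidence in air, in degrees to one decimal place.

Snell: sin θ_i = n · sin θ_r = 1.331 × sin 26.3° = 1.331 × 0.4431 = 0.5897.
θ_i = arcsin(0.5897) = 36.14°.

36.1°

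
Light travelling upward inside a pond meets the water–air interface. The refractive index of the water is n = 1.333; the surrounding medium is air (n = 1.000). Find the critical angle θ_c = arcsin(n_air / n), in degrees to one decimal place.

48.6°

sin θ_c = n_air / n = 1.000 / 1.333 = 0.7502.
θ_c = arcsin(0.7502) = 48.61°.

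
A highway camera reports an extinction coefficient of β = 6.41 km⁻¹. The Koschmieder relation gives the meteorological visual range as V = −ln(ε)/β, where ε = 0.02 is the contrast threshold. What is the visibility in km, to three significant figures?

V = −ln(0.02) / 6.41 = 3.912 / 6.41 = 0.6103 km.

0.610 km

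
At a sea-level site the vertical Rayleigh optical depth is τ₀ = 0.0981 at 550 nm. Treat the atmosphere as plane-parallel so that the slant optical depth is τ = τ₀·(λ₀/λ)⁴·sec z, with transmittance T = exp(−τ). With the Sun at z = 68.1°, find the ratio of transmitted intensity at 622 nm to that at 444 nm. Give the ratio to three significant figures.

Airmass: sec 68.1° = 2.6811.
τ(622 nm) = 0.0981 × (550/622)⁴ × 2.6811 = 0.0981 × 0.6113 × 2.6811 = 0.1608.
τ(444 nm) = 0.0981 × (550/444)⁴ × 2.6811 = 0.0981 × 2.3546 × 2.6811 = 0.6193.
T(622)/T(444) = exp(τ_B − τ_A) = exp(0.4585) = 1.5817.

1.58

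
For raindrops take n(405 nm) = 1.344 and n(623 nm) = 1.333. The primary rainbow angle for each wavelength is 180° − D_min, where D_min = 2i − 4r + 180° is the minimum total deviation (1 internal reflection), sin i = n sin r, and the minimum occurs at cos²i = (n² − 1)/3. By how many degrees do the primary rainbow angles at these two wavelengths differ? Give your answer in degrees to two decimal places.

At 405 nm (n = 1.344): cos²i = 0.26878 → i = 58.772°, r = 39.512°, D_min = 139.495°, rainbow angle = 40.505°.
At 623 nm (n = 1.333): cos²i = 0.25896 → i = 59.410°, r = 40.225°, D_min = 137.922°, rainbow angle = 42.078°.
Angular width = |40.505° − 42.078°| = 1.573°.

1.57°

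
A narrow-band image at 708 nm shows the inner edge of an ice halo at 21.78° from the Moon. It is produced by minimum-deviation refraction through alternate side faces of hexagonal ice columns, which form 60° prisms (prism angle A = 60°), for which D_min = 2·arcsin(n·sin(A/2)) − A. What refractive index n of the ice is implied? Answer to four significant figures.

Rearranging: n = sin((D_min + A)/2) / sin(A/2).
(D_min + A)/2 = (21.78° + 60°)/2 = 40.890°.
n = sin 40.890° / sin 30° = 0.6546 / 0.5000 = 1.3092.

1.309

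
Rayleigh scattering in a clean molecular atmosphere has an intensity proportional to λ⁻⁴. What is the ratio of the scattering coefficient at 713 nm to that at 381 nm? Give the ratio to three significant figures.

Rayleigh scattering ∝ λ⁻⁴, so the ratio of coefficients is the inverse fourth power of the wavelength ratio.
σ(713)/σ(381) = (381/713)⁴ = (0.5344)⁴ = 0.08153.

0.0815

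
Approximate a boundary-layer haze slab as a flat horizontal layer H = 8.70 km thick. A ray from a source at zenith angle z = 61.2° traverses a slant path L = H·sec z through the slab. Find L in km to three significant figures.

18.1 km

sec z = 1/cos 61.2° = 2.0757.
L = 8.70 × 2.0757 = 18.059 km.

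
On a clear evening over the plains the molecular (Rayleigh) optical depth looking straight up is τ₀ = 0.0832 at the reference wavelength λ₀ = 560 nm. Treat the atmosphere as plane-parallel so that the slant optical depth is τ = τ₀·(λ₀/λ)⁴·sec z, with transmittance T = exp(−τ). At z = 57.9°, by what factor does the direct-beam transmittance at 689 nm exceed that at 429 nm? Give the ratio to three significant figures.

Airmass: sec 57.9° = 1.8818.
τ(689 nm) = 0.0832 × (560/689)⁴ × 1.8818 = 0.0832 × 0.4364 × 1.8818 = 0.0683.
τ(429 nm) = 0.0832 × (560/429)⁴ × 1.8818 = 0.0832 × 2.9035 × 1.8818 = 0.4546.
T(689)/T(429) = exp(τ_B − τ_A) = exp(0.3863) = 1.4715.

1.47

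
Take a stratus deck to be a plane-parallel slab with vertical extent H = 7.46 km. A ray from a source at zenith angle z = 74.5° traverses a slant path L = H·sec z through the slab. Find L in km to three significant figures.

27.9 km

sec z = 1/cos 74.5° = 3.7420.
L = 7.46 × 3.7420 = 27.915 km.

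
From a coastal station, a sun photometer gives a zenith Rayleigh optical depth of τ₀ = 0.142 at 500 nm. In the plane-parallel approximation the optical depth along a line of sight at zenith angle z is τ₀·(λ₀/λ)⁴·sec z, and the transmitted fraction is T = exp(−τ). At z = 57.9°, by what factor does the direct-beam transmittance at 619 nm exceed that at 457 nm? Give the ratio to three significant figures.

Airmass: sec 57.9° = 1.8818.
τ(619 nm) = 0.142 × (500/619)⁴ × 1.8818 = 0.142 × 0.4257 × 1.8818 = 0.1138.
τ(457 nm) = 0.142 × (500/457)⁴ × 1.8818 = 0.142 × 1.4329 × 1.8818 = 0.3829.
T(619)/T(457) = exp(τ_B − τ_A) = exp(0.2691) = 1.3088.

1.31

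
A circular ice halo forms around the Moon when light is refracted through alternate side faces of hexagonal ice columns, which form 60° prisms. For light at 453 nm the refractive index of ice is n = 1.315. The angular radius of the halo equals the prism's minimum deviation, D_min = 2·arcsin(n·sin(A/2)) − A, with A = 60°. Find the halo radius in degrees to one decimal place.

n·sin(A/2) = 1.315 × sin 30° = 1.315 × 0.5000 = 0.6575.
D_min = 2·arcsin(0.6575) − 60° = 2 × 41.109° − 60° = 22.219°.

22.2°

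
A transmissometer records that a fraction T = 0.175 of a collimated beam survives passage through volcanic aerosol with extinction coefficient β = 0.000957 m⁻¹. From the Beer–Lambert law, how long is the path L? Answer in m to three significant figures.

Beer–Lambert: T = exp(−βL) ⇒ L = −ln(T)/β = −ln(0.175)/0.000957 = 1.7430/0.000957 = 1821 m.

1820 m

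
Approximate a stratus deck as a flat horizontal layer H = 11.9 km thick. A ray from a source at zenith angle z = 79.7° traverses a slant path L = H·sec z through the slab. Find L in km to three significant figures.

sec z = 1/cos 79.7° = 5.5928.
L = 11.9 × 5.5928 = 66.554 km.

66.6 km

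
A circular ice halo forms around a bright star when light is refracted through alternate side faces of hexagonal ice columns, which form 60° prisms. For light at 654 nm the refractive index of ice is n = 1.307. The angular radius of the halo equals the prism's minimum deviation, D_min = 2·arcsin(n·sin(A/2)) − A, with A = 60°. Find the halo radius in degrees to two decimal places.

n·sin(A/2) = 1.307 × sin 30° = 1.307 × 0.5000 = 0.6535.
D_min = 2·arcsin(0.6535) − 60° = 2 × 40.806° − 60° = 21.612°.

21.61°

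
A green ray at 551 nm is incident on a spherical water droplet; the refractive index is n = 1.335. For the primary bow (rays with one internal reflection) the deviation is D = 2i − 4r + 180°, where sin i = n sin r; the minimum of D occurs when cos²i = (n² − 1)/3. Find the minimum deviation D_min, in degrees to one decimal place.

138.2°

cos²i = (1.78222 − 1)/3 = 0.26074; i = arccos(0.51063) = 59.294°.
sin r = sin 59.294°/1.335 = 0.64405; r = 40.094°.
D_min = 2·59.294° − 4·40.094° + 180° = 138.212°.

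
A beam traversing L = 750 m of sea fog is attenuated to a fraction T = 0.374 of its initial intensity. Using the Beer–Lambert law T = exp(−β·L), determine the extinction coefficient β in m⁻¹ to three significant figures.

Beer–Lambert: T = exp(−βL) ⇒ β = −ln(T)/L = −ln(0.374)/750 = 0.9835/750 = 0.001311 m⁻¹.

0.00131 m⁻¹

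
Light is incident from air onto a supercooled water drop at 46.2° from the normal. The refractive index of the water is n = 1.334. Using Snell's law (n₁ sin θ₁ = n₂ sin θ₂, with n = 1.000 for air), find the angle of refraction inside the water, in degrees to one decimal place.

32.8°

Snell: sin θ_r = sin θ_i / n = sin 46.2° / 1.334 = 0.7218 / 1.334 = 0.5410.
θ_r = arcsin(0.5410) = 32.76°.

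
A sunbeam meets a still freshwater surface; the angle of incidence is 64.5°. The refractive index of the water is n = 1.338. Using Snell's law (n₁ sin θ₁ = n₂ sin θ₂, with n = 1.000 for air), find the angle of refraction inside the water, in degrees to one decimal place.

Snell: sin θ_r = sin θ_i / n = sin 64.5° / 1.338 = 0.9026 / 1.338 = 0.6746.
θ_r = arcsin(0.6746) = 42.42°.

42.4°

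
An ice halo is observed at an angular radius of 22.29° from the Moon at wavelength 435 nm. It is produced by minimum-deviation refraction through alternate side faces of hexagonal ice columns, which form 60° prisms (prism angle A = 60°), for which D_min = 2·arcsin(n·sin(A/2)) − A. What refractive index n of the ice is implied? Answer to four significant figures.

Rearranging: n = sin((D_min + A)/2) / sin(A/2).
(D_min + A)/2 = (22.29° + 60°)/2 = 41.145°.
n = sin 41.145° / sin 30° = 0.6580 / 0.5000 = 1.3159.

1.316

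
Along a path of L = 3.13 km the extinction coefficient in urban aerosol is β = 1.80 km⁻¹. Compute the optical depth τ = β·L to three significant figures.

τ = β·L = 1.80 × 3.13 = 5.6340.

5.63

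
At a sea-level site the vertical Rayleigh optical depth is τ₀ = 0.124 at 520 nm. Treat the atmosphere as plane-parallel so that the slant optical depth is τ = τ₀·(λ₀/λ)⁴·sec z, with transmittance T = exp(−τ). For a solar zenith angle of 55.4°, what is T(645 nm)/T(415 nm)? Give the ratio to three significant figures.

Airmass: sec 55.4° = 1.7610.
τ(645 nm) = 0.124 × (520/645)⁴ × 1.7610 = 0.124 × 0.4224 × 1.7610 = 0.0923.
τ(415 nm) = 0.124 × (520/415)⁴ × 1.7610 = 0.124 × 2.4650 × 1.7610 = 0.5383.
T(645)/T(415) = exp(τ_B − τ_A) = exp(0.4460) = 1.5621.

1.56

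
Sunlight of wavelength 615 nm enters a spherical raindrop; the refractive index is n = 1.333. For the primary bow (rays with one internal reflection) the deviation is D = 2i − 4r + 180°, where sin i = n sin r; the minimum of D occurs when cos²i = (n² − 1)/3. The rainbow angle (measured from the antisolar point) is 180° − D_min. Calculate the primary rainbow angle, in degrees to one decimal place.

cos²i = (1.77689 − 1)/3 = 0.25896; i = arccos(0.50888) = 59.410°.
sin r = sin 59.410°/1.333 = 0.64579; r = 40.225°.
D_min = 2·59.410° − 4·40.225° + 180° = 137.922°.
Rainbow angle = 180° − D_min = 42.078°.

42.1°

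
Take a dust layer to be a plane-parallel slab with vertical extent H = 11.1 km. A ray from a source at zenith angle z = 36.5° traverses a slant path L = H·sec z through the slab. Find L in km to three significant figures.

sec z = 1/cos 36.5° = 1.2440.
L = 11.1 × 1.2440 = 13.808 km.

13.8 km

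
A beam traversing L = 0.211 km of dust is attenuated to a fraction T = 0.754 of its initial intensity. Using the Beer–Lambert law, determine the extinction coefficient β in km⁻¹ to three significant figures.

Beer–Lambert: T = exp(−βL) ⇒ β = −ln(T)/L = −ln(0.754)/0.211 = 0.2824/0.211 = 1.338 km⁻¹.

1.34 km⁻¹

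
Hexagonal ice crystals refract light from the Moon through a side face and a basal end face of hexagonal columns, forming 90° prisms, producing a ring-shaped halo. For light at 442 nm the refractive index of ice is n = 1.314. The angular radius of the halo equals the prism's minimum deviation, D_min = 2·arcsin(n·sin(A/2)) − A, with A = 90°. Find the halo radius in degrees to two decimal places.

n·sin(A/2) = 1.314 × sin 45° = 1.314 × 0.7071 = 0.9291.
D_min = 2·arcsin(0.9291) − 90° = 2 × 68.301° − 90° = 46.602°.

46.60°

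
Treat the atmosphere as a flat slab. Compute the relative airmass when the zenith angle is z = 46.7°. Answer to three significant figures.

1.46

X = sec z = 1/cos 46.7° = 1/0.6858 = 1.4581.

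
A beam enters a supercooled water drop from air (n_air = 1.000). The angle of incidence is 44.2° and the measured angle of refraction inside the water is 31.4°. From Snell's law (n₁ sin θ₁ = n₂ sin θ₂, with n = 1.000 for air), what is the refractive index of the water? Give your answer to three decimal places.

n = sin θ_i / sin θ_r = sin 44.2° / sin 31.4° = 0.6972 / 0.5210 = 1.3381.

1.338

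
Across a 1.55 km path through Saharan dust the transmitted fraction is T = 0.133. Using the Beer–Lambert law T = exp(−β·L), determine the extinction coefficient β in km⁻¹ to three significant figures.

Beer–Lambert: T = exp(−βL) ⇒ β = −ln(T)/L = −ln(0.133)/1.55 = 2.0174/1.55 = 1.302 km⁻¹.

1.30 km⁻¹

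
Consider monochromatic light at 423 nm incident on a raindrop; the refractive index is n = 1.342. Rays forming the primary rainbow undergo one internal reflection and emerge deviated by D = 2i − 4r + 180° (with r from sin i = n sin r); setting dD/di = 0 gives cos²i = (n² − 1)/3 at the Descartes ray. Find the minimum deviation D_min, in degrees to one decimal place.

cos²i = (1.80096 − 1)/3 = 0.26699; i = arccos(0.51671) = 58.888°.
sin r = sin 58.888°/1.342 = 0.63797; r = 39.641°.
D_min = 2·58.888° − 4·39.641° + 180° = 139.213°.

139.2°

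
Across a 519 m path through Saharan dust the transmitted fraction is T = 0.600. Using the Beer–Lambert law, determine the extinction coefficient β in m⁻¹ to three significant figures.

Beer–Lambert: T = exp(−βL) ⇒ β = −ln(T)/L = −ln(0.600)/519 = 0.5108/519 = 0.0009842 m⁻¹.

0.000984 m⁻¹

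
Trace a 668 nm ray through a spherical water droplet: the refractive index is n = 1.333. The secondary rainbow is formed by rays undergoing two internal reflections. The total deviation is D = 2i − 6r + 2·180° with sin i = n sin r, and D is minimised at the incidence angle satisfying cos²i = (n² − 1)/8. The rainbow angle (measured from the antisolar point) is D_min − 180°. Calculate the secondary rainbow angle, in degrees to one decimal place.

cos²i = (1.77689 − 1)/8 = 0.09711; i = arccos(0.31163) = 71.843°.
sin r = sin 71.843°/1.333 = 0.71283; r = 45.466°.
D_min = 2·71.843° − 6·45.466° + 360° = 230.891°.
Rainbow angle = D_min − 180° = 50.891°.

50.9°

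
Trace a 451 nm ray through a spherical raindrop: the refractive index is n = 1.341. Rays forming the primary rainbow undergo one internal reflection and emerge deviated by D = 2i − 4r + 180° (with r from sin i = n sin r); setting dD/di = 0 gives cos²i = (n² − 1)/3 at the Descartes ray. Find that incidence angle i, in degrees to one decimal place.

cos²i = (1.341² − 1)/3 = (1.79828 − 1)/3 = 0.26609.
cos i = 0.51584, so i = 58.946°.

58.9°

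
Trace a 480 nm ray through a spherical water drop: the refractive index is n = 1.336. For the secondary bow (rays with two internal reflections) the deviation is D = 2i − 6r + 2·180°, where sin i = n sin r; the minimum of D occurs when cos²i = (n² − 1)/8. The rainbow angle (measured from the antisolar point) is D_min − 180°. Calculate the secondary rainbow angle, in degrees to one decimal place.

cos²i = (1.78490 − 1)/8 = 0.09811; i = arccos(0.31323) = 71.746°.
sin r = sin 71.746°/1.336 = 0.71084; r = 45.303°.
D_min = 2·71.746° − 6·45.303° + 360° = 231.674°.
Rainbow angle = D_min − 180° = 51.674°.

51.7°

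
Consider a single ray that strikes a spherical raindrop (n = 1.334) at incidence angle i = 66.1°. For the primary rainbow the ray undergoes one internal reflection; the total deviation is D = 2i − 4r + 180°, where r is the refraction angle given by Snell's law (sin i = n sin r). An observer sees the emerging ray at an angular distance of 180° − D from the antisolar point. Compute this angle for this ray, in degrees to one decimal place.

sin r = sin 66.1° / 1.334 = 0.9143/1.334 = 0.6853; r = 43.26°.
D = 2·66.1° − 4·43.26° + 180° = 132.20° − 173.05° + 180° = 139.15°.
Angle from antisolar point = 180° − D = 40.85°.

40.9°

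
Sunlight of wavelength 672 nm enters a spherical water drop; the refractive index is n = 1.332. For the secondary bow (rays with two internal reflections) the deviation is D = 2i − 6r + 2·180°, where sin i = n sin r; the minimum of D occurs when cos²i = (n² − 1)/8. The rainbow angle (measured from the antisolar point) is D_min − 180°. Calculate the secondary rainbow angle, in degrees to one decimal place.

cos²i = (1.77422 − 1)/8 = 0.09678; i = arccos(0.31109) = 71.875°.
sin r = sin 71.875°/1.332 = 0.71350; r = 45.520°.
D_min = 2·71.875° − 6·45.520° + 360° = 230.628°.
Rainbow angle = D_min − 180° = 50.628°.

50.6°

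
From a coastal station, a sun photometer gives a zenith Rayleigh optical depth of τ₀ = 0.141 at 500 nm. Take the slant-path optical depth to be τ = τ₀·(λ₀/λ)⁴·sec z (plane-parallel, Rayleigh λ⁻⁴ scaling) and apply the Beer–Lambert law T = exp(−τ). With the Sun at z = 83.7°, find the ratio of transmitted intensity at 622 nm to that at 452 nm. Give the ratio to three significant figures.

4.00

Airmass: sec 83.7° = 9.1129.
τ(622 nm) = 0.141 × (500/622)⁴ × 9.1129 = 0.141 × 0.4176 × 9.1129 = 0.5365.
τ(452 nm) = 0.141 × (500/452)⁴ × 9.1129 = 0.141 × 1.4974 × 9.1129 = 1.9240.
T(622)/T(452) = exp(τ_B − τ_A) = exp(1.3875) = 4.0047.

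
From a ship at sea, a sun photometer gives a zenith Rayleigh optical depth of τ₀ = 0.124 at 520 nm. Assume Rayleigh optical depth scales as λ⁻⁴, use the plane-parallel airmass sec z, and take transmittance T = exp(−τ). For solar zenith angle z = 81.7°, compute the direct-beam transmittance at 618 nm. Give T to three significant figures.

sec 81.7° = 6.9273.
τ = 0.124 × (520/618)⁴ × 6.9273 = 0.124 × 0.5013 × 6.9273 = 0.4306.
T = exp(−0.4306) = 0.6501.

0.650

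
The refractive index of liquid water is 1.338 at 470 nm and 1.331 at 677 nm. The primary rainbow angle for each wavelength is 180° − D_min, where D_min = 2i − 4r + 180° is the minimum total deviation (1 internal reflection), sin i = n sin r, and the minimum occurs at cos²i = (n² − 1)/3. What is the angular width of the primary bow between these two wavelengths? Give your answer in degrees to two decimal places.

At 470 nm (n = 1.338): cos²i = 0.26341 → i = 59.120°, r = 39.899°, D_min = 138.643°, rainbow angle = 41.357°.
At 677 nm (n = 1.331): cos²i = 0.25719 → i = 59.527°, r = 40.356°, D_min = 137.630°, rainbow angle = 42.370°.
Angular width = |41.357° − 42.370°| = 1.013°.

1.01°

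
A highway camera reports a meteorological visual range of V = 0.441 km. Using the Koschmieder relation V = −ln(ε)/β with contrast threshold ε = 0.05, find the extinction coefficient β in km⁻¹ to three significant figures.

6.79 km⁻¹

β = −ln(0.05) / V = 2.996 / 0.441 = 6.7930 km⁻¹.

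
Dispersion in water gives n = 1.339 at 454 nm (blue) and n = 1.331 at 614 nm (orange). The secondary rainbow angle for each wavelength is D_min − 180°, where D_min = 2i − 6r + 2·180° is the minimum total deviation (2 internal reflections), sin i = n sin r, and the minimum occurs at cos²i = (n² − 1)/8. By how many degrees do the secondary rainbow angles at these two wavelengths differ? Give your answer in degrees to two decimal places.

2.09°

At 454 nm (n = 1.339): cos²i = 0.09912 → i = 71.650°, r = 45.141°, D_min = 232.451°, rainbow angle = 52.451°.
At 614 nm (n = 1.331): cos²i = 0.09645 → i = 71.907°, r = 45.575°, D_min = 230.365°, rainbow angle = 50.365°.
Angular width = |52.451° − 50.365°| = 2.086°.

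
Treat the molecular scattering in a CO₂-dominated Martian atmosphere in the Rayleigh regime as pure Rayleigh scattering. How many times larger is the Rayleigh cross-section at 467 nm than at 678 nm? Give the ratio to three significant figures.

Rayleigh scattering ∝ λ⁻⁴, so the ratio of coefficients is the inverse fourth power of the wavelength ratio.
σ(467)/σ(678) = (678/467)⁴ = (1.4518)⁴ = 4.443.

4.44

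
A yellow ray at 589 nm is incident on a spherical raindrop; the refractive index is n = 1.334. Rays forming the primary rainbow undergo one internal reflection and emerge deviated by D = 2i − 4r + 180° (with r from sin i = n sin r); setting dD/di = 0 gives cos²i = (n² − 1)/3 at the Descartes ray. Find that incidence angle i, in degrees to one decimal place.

cos²i = (1.334² − 1)/3 = (1.77956 − 1)/3 = 0.25985.
cos i = 0.50976, so i = 59.352°.

59.4°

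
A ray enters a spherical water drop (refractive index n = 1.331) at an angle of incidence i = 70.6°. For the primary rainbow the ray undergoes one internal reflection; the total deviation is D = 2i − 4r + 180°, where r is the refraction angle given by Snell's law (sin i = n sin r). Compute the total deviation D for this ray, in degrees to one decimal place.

140.7°

sin r = sin 70.6° / 1.331 = 0.9432/1.331 = 0.7087; r = 45.13°.
D = 2·70.6° − 4·45.13° + 180° = 141.20° − 180.50° + 180° = 140.70°.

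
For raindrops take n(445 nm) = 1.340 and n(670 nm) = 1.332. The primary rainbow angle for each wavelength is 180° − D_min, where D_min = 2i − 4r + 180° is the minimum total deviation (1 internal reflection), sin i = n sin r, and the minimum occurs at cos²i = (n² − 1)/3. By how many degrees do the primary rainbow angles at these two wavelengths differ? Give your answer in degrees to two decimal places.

At 445 nm (n = 1.340): cos²i = 0.26520 → i = 59.004°, r = 39.770°, D_min = 138.929°, rainbow angle = 41.071°.
At 670 nm (n = 1.332): cos²i = 0.25807 → i = 59.469°, r = 40.290°, D_min = 137.776°, rainbow angle = 42.224°.
Angular width = |41.071° − 42.224°| = 1.153°.

1.15°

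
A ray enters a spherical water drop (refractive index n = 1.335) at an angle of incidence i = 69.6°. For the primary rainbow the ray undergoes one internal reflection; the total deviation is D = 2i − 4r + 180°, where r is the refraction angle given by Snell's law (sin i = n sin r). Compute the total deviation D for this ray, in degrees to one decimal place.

sin r = sin 69.6° / 1.335 = 0.9373/1.335 = 0.7021; r = 44.59°.
D = 2·69.6° − 4·44.59° + 180° = 139.20° − 178.38° + 180° = 140.82°.

140.8°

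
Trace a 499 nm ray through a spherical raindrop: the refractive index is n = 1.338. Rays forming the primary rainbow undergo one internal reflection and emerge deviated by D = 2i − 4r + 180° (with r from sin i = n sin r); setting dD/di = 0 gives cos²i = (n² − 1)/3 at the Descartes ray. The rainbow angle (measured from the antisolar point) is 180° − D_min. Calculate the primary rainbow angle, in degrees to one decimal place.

cos²i = (1.79024 − 1)/3 = 0.26341; i = arccos(0.51324) = 59.120°.
sin r = sin 59.120°/1.338 = 0.64144; r = 39.899°.
D_min = 2·59.120° − 4·39.899° + 180° = 138.643°.
Rainbow angle = 180° − D_min = 41.357°.

41.4°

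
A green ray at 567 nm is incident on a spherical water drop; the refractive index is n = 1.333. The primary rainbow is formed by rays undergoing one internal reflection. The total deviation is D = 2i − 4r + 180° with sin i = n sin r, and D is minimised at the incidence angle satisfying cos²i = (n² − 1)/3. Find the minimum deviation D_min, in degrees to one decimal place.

cos²i = (1.77689 − 1)/3 = 0.25896; i = arccos(0.50888) = 59.410°.
sin r = sin 59.410°/1.333 = 0.64579; r = 40.225°.
D_min = 2·59.410° − 4·40.225° + 180° = 137.922°.

137.9°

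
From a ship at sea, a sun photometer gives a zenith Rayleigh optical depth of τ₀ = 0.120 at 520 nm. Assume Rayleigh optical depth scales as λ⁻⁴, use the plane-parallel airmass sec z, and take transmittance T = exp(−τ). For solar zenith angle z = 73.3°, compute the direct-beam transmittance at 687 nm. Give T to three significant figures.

0.872

sec 73.3° = 3.4799.
τ = 0.120 × (520/687)⁴ × 3.4799 = 0.120 × 0.3282 × 3.4799 = 0.1371.
T = exp(−0.1371) = 0.8719.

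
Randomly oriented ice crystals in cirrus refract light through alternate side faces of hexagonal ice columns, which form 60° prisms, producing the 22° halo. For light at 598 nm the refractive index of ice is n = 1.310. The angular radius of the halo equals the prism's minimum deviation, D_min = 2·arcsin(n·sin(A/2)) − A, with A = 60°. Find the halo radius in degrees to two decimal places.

n·sin(A/2) = 1.310 × sin 30° = 1.310 × 0.5000 = 0.6550.
D_min = 2·arcsin(0.6550) − 60° = 2 × 40.920° − 60° = 21.839°.

21.84°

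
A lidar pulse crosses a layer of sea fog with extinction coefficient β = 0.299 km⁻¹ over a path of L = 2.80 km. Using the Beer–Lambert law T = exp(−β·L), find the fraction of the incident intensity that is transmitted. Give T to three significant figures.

τ = β·L = 0.299 × 2.80 = 0.8372.
T = exp(−0.8372) = 0.4329.

0.433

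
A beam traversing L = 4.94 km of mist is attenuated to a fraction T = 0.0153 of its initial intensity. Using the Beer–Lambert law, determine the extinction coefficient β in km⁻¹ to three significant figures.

0.846 km⁻¹

Beer–Lambert: T = exp(−βL) ⇒ β = −ln(T)/L = −ln(0.0153)/4.94 = 4.1799/4.94 = 0.8461 km⁻¹.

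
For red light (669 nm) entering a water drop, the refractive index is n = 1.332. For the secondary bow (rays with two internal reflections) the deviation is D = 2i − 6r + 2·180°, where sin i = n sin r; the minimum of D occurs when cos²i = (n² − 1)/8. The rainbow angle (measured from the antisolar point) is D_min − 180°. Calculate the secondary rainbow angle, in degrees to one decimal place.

cos²i = (1.77422 − 1)/8 = 0.09678; i = arccos(0.31109) = 71.875°.
sin r = sin 71.875°/1.332 = 0.71350; r = 45.520°.
D_min = 2·71.875° − 6·45.520° + 360° = 230.628°.
Rainbow angle = D_min − 180° = 50.628°.

50.6°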